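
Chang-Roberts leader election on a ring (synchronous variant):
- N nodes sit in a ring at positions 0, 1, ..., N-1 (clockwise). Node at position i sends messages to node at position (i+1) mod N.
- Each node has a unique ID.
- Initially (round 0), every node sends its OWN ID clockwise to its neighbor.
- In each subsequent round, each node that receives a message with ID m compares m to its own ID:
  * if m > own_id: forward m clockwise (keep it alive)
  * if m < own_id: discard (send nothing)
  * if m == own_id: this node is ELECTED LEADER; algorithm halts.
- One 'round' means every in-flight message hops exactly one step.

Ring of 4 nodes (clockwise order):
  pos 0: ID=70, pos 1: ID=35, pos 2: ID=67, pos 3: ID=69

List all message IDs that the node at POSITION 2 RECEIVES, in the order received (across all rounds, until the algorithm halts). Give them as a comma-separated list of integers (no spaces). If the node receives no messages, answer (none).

Round 1: pos1(id35) recv 70: fwd; pos2(id67) recv 35: drop; pos3(id69) recv 67: drop; pos0(id70) recv 69: drop
Round 2: pos2(id67) recv 70: fwd
Round 3: pos3(id69) recv 70: fwd
Round 4: pos0(id70) recv 70: ELECTED

Answer: 35,70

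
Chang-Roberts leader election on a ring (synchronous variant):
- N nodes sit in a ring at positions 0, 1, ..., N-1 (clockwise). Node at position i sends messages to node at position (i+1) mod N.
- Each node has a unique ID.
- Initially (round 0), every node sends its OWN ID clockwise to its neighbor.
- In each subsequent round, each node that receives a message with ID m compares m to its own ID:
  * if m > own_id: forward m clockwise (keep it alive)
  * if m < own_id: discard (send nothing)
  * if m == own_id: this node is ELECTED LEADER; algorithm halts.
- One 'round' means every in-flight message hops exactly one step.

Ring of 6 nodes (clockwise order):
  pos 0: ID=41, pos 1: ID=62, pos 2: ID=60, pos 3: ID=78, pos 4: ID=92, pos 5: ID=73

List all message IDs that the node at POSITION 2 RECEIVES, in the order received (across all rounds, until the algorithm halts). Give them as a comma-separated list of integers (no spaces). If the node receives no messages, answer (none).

Answer: 62,73,92

Derivation:
Round 1: pos1(id62) recv 41: drop; pos2(id60) recv 62: fwd; pos3(id78) recv 60: drop; pos4(id92) recv 78: drop; pos5(id73) recv 92: fwd; pos0(id41) recv 73: fwd
Round 2: pos3(id78) recv 62: drop; pos0(id41) recv 92: fwd; pos1(id62) recv 73: fwd
Round 3: pos1(id62) recv 92: fwd; pos2(id60) recv 73: fwd
Round 4: pos2(id60) recv 92: fwd; pos3(id78) recv 73: drop
Round 5: pos3(id78) recv 92: fwd
Round 6: pos4(id92) recv 92: ELECTED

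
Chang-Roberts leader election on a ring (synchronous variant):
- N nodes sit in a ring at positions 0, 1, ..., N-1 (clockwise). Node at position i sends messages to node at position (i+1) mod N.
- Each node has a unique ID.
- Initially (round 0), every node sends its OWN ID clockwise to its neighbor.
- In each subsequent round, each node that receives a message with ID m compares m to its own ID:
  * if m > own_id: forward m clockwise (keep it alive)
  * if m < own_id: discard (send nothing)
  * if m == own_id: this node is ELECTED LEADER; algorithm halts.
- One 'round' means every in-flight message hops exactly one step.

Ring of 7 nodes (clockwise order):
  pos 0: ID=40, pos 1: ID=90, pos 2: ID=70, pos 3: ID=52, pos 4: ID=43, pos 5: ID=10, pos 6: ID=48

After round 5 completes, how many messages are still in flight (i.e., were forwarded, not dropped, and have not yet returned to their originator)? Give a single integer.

Answer: 2

Derivation:
Round 1: pos1(id90) recv 40: drop; pos2(id70) recv 90: fwd; pos3(id52) recv 70: fwd; pos4(id43) recv 52: fwd; pos5(id10) recv 43: fwd; pos6(id48) recv 10: drop; pos0(id40) recv 48: fwd
Round 2: pos3(id52) recv 90: fwd; pos4(id43) recv 70: fwd; pos5(id10) recv 52: fwd; pos6(id48) recv 43: drop; pos1(id90) recv 48: drop
Round 3: pos4(id43) recv 90: fwd; pos5(id10) recv 70: fwd; pos6(id48) recv 52: fwd
Round 4: pos5(id10) recv 90: fwd; pos6(id48) recv 70: fwd; pos0(id40) recv 52: fwd
Round 5: pos6(id48) recv 90: fwd; pos0(id40) recv 70: fwd; pos1(id90) recv 52: drop
After round 5: 2 messages still in flight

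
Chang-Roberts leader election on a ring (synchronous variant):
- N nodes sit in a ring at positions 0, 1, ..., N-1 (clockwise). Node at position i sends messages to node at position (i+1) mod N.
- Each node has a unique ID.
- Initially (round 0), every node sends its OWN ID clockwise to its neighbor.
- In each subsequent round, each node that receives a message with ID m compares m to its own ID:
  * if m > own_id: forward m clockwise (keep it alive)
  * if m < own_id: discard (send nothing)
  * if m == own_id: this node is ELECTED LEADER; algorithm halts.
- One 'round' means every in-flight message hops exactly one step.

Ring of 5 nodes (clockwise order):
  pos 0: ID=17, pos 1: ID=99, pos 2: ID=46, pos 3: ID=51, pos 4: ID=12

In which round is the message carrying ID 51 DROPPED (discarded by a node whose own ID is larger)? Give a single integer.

Answer: 3

Derivation:
Round 1: pos1(id99) recv 17: drop; pos2(id46) recv 99: fwd; pos3(id51) recv 46: drop; pos4(id12) recv 51: fwd; pos0(id17) recv 12: drop
Round 2: pos3(id51) recv 99: fwd; pos0(id17) recv 51: fwd
Round 3: pos4(id12) recv 99: fwd; pos1(id99) recv 51: drop
Round 4: pos0(id17) recv 99: fwd
Round 5: pos1(id99) recv 99: ELECTED
Message ID 51 originates at pos 3; dropped at pos 1 in round 3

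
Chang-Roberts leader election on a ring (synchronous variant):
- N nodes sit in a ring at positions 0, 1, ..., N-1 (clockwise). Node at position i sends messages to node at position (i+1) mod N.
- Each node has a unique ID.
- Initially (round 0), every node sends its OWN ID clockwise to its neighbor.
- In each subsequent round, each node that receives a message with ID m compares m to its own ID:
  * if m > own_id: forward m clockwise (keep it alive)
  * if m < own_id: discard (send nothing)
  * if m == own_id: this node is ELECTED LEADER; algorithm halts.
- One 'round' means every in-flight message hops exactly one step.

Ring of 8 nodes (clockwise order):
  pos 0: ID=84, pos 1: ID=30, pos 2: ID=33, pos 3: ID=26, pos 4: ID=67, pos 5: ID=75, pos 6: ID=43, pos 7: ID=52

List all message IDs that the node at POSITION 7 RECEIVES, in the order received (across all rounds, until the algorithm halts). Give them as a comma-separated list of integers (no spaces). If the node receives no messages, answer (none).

Round 1: pos1(id30) recv 84: fwd; pos2(id33) recv 30: drop; pos3(id26) recv 33: fwd; pos4(id67) recv 26: drop; pos5(id75) recv 67: drop; pos6(id43) recv 75: fwd; pos7(id52) recv 43: drop; pos0(id84) recv 52: drop
Round 2: pos2(id33) recv 84: fwd; pos4(id67) recv 33: drop; pos7(id52) recv 75: fwd
Round 3: pos3(id26) recv 84: fwd; pos0(id84) recv 75: drop
Round 4: pos4(id67) recv 84: fwd
Round 5: pos5(id75) recv 84: fwd
Round 6: pos6(id43) recv 84: fwd
Round 7: pos7(id52) recv 84: fwd
Round 8: pos0(id84) recv 84: ELECTED

Answer: 43,75,84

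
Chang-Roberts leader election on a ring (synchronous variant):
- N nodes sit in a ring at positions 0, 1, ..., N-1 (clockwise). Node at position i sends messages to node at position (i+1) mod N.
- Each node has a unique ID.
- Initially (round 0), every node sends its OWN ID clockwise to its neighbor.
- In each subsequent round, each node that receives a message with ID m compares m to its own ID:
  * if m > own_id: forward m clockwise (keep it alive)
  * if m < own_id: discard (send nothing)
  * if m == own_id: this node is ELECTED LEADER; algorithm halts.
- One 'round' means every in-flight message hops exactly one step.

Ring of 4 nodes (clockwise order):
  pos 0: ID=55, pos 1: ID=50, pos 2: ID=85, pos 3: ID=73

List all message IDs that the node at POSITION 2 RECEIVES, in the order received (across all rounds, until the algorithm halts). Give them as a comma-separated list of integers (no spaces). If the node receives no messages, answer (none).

Round 1: pos1(id50) recv 55: fwd; pos2(id85) recv 50: drop; pos3(id73) recv 85: fwd; pos0(id55) recv 73: fwd
Round 2: pos2(id85) recv 55: drop; pos0(id55) recv 85: fwd; pos1(id50) recv 73: fwd
Round 3: pos1(id50) recv 85: fwd; pos2(id85) recv 73: drop
Round 4: pos2(id85) recv 85: ELECTED

Answer: 50,55,73,85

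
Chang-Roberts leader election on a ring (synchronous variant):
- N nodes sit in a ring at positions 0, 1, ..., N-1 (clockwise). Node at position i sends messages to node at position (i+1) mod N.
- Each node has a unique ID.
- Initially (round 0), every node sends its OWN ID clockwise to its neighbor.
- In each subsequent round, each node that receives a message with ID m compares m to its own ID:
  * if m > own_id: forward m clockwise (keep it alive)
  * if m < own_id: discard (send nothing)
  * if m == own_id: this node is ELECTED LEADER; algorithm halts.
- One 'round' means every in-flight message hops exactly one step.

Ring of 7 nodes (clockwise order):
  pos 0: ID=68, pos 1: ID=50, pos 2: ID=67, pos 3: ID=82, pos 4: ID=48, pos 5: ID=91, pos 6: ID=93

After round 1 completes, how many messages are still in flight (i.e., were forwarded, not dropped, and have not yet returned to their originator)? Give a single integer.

Round 1: pos1(id50) recv 68: fwd; pos2(id67) recv 50: drop; pos3(id82) recv 67: drop; pos4(id48) recv 82: fwd; pos5(id91) recv 48: drop; pos6(id93) recv 91: drop; pos0(id68) recv 93: fwd
After round 1: 3 messages still in flight

Answer: 3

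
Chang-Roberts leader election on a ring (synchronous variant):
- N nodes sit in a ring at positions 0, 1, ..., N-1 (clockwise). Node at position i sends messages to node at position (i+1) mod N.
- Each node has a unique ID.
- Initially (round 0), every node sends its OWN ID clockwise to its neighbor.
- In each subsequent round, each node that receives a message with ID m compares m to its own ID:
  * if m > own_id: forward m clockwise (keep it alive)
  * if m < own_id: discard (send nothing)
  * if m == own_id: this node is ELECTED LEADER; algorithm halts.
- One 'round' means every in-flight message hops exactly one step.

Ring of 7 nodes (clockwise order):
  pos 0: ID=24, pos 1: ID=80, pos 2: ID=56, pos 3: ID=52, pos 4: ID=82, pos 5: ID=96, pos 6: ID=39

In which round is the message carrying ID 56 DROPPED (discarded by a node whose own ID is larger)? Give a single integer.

Round 1: pos1(id80) recv 24: drop; pos2(id56) recv 80: fwd; pos3(id52) recv 56: fwd; pos4(id82) recv 52: drop; pos5(id96) recv 82: drop; pos6(id39) recv 96: fwd; pos0(id24) recv 39: fwd
Round 2: pos3(id52) recv 80: fwd; pos4(id82) recv 56: drop; pos0(id24) recv 96: fwd; pos1(id80) recv 39: drop
Round 3: pos4(id82) recv 80: drop; pos1(id80) recv 96: fwd
Round 4: pos2(id56) recv 96: fwd
Round 5: pos3(id52) recv 96: fwd
Round 6: pos4(id82) recv 96: fwd
Round 7: pos5(id96) recv 96: ELECTED
Message ID 56 originates at pos 2; dropped at pos 4 in round 2

Answer: 2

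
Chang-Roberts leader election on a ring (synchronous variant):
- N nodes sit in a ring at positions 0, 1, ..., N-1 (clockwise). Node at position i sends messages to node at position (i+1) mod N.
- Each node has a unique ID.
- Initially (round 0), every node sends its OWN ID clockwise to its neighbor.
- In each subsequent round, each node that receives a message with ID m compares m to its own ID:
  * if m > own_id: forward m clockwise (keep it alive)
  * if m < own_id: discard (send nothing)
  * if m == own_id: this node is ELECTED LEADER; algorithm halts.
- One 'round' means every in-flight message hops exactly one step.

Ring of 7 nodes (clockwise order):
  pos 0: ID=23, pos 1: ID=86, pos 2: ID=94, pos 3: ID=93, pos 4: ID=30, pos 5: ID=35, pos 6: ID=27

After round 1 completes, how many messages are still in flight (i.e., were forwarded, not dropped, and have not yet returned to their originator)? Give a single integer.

Round 1: pos1(id86) recv 23: drop; pos2(id94) recv 86: drop; pos3(id93) recv 94: fwd; pos4(id30) recv 93: fwd; pos5(id35) recv 30: drop; pos6(id27) recv 35: fwd; pos0(id23) recv 27: fwd
After round 1: 4 messages still in flight

Answer: 4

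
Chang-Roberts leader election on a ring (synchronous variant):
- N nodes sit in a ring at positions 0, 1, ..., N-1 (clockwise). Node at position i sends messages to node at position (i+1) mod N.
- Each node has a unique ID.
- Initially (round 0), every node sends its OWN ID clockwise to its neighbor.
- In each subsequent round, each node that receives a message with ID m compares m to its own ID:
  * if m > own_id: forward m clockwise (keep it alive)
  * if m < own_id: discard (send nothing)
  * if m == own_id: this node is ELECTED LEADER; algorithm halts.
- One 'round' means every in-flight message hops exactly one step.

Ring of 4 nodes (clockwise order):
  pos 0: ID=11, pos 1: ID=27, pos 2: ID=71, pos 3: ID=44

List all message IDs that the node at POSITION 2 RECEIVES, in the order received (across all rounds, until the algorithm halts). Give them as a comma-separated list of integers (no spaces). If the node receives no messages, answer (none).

Round 1: pos1(id27) recv 11: drop; pos2(id71) recv 27: drop; pos3(id44) recv 71: fwd; pos0(id11) recv 44: fwd
Round 2: pos0(id11) recv 71: fwd; pos1(id27) recv 44: fwd
Round 3: pos1(id27) recv 71: fwd; pos2(id71) recv 44: drop
Round 4: pos2(id71) recv 71: ELECTED

Answer: 27,44,71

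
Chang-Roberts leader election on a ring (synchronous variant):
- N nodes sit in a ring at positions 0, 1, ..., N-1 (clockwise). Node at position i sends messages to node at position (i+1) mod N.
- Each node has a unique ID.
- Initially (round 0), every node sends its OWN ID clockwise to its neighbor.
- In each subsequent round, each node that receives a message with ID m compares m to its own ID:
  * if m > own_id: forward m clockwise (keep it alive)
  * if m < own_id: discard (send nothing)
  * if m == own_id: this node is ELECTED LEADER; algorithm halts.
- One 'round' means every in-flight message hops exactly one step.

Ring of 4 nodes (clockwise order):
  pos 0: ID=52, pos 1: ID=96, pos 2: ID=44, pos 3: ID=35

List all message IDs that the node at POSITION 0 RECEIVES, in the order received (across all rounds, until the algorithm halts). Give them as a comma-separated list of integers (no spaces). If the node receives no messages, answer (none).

Answer: 35,44,96

Derivation:
Round 1: pos1(id96) recv 52: drop; pos2(id44) recv 96: fwd; pos3(id35) recv 44: fwd; pos0(id52) recv 35: drop
Round 2: pos3(id35) recv 96: fwd; pos0(id52) recv 44: drop
Round 3: pos0(id52) recv 96: fwd
Round 4: pos1(id96) recv 96: ELECTED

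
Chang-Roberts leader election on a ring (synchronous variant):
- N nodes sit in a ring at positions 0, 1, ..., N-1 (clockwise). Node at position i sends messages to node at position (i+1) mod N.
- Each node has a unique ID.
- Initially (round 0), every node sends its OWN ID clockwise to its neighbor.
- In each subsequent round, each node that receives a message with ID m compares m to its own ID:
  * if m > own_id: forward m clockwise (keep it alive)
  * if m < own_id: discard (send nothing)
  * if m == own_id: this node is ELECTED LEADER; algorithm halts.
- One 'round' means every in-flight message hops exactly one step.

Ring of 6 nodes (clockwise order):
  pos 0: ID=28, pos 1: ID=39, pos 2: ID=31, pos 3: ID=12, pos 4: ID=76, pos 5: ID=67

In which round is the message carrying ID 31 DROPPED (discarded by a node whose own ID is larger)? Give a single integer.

Answer: 2

Derivation:
Round 1: pos1(id39) recv 28: drop; pos2(id31) recv 39: fwd; pos3(id12) recv 31: fwd; pos4(id76) recv 12: drop; pos5(id67) recv 76: fwd; pos0(id28) recv 67: fwd
Round 2: pos3(id12) recv 39: fwd; pos4(id76) recv 31: drop; pos0(id28) recv 76: fwd; pos1(id39) recv 67: fwd
Round 3: pos4(id76) recv 39: drop; pos1(id39) recv 76: fwd; pos2(id31) recv 67: fwd
Round 4: pos2(id31) recv 76: fwd; pos3(id12) recv 67: fwd
Round 5: pos3(id12) recv 76: fwd; pos4(id76) recv 67: drop
Round 6: pos4(id76) recv 76: ELECTED
Message ID 31 originates at pos 2; dropped at pos 4 in round 2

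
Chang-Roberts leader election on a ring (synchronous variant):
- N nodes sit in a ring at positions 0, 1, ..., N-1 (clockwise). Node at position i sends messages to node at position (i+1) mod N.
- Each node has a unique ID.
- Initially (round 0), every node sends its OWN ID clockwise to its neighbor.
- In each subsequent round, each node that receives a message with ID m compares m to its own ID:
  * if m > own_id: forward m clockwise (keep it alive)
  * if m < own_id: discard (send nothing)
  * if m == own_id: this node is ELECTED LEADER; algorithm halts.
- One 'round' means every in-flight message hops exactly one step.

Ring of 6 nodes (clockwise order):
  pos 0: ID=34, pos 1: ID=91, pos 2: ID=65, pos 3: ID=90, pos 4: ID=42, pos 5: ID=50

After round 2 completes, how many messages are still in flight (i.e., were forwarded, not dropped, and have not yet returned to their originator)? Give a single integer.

Round 1: pos1(id91) recv 34: drop; pos2(id65) recv 91: fwd; pos3(id90) recv 65: drop; pos4(id42) recv 90: fwd; pos5(id50) recv 42: drop; pos0(id34) recv 50: fwd
Round 2: pos3(id90) recv 91: fwd; pos5(id50) recv 90: fwd; pos1(id91) recv 50: drop
After round 2: 2 messages still in flight

Answer: 2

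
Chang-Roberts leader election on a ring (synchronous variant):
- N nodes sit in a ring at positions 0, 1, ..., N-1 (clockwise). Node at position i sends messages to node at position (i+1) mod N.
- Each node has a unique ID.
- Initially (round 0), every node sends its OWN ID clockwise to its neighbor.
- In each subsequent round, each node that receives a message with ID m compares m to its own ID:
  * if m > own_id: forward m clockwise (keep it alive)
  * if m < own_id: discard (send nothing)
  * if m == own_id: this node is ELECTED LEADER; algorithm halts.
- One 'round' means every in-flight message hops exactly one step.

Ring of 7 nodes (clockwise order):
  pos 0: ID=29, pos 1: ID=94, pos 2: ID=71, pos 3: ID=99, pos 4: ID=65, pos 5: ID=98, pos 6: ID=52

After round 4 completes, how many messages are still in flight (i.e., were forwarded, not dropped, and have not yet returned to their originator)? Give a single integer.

Round 1: pos1(id94) recv 29: drop; pos2(id71) recv 94: fwd; pos3(id99) recv 71: drop; pos4(id65) recv 99: fwd; pos5(id98) recv 65: drop; pos6(id52) recv 98: fwd; pos0(id29) recv 52: fwd
Round 2: pos3(id99) recv 94: drop; pos5(id98) recv 99: fwd; pos0(id29) recv 98: fwd; pos1(id94) recv 52: drop
Round 3: pos6(id52) recv 99: fwd; pos1(id94) recv 98: fwd
Round 4: pos0(id29) recv 99: fwd; pos2(id71) recv 98: fwd
After round 4: 2 messages still in flight

Answer: 2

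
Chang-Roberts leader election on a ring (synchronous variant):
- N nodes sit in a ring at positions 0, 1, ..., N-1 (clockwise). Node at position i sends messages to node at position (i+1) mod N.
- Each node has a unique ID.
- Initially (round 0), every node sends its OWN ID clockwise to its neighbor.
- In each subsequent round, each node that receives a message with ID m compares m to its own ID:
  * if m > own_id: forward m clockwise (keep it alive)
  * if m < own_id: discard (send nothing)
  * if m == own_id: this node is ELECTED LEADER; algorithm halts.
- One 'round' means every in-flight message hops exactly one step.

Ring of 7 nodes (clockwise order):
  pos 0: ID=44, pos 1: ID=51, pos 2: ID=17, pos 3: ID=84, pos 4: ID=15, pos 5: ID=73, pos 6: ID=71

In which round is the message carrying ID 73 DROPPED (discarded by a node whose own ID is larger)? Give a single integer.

Answer: 5

Derivation:
Round 1: pos1(id51) recv 44: drop; pos2(id17) recv 51: fwd; pos3(id84) recv 17: drop; pos4(id15) recv 84: fwd; pos5(id73) recv 15: drop; pos6(id71) recv 73: fwd; pos0(id44) recv 71: fwd
Round 2: pos3(id84) recv 51: drop; pos5(id73) recv 84: fwd; pos0(id44) recv 73: fwd; pos1(id51) recv 71: fwd
Round 3: pos6(id71) recv 84: fwd; pos1(id51) recv 73: fwd; pos2(id17) recv 71: fwd
Round 4: pos0(id44) recv 84: fwd; pos2(id17) recv 73: fwd; pos3(id84) recv 71: drop
Round 5: pos1(id51) recv 84: fwd; pos3(id84) recv 73: drop
Round 6: pos2(id17) recv 84: fwd
Round 7: pos3(id84) recv 84: ELECTED
Message ID 73 originates at pos 5; dropped at pos 3 in round 5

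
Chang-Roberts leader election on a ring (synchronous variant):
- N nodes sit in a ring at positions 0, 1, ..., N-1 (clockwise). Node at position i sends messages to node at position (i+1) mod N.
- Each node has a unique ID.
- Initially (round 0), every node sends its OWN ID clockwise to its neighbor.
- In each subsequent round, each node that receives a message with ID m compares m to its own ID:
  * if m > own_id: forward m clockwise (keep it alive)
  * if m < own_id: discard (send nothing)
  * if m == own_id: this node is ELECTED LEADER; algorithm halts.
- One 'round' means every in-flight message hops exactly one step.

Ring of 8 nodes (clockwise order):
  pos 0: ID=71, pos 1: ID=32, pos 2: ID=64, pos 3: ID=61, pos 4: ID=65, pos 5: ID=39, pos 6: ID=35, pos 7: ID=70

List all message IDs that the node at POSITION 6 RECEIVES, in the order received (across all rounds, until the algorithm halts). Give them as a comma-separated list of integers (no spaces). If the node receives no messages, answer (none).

Round 1: pos1(id32) recv 71: fwd; pos2(id64) recv 32: drop; pos3(id61) recv 64: fwd; pos4(id65) recv 61: drop; pos5(id39) recv 65: fwd; pos6(id35) recv 39: fwd; pos7(id70) recv 35: drop; pos0(id71) recv 70: drop
Round 2: pos2(id64) recv 71: fwd; pos4(id65) recv 64: drop; pos6(id35) recv 65: fwd; pos7(id70) recv 39: drop
Round 3: pos3(id61) recv 71: fwd; pos7(id70) recv 65: drop
Round 4: pos4(id65) recv 71: fwd
Round 5: pos5(id39) recv 71: fwd
Round 6: pos6(id35) recv 71: fwd
Round 7: pos7(id70) recv 71: fwd
Round 8: pos0(id71) recv 71: ELECTED

Answer: 39,65,71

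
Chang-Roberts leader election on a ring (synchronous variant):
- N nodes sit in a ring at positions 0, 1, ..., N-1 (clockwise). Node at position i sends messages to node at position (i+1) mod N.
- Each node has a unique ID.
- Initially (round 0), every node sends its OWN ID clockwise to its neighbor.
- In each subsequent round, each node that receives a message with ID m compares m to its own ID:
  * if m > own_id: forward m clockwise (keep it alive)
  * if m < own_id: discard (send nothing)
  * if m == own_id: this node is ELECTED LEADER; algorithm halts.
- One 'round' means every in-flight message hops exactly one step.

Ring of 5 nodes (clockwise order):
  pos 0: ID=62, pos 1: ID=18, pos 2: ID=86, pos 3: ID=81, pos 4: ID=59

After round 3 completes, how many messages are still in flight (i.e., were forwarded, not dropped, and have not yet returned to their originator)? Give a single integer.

Round 1: pos1(id18) recv 62: fwd; pos2(id86) recv 18: drop; pos3(id81) recv 86: fwd; pos4(id59) recv 81: fwd; pos0(id62) recv 59: drop
Round 2: pos2(id86) recv 62: drop; pos4(id59) recv 86: fwd; pos0(id62) recv 81: fwd
Round 3: pos0(id62) recv 86: fwd; pos1(id18) recv 81: fwd
After round 3: 2 messages still in flight

Answer: 2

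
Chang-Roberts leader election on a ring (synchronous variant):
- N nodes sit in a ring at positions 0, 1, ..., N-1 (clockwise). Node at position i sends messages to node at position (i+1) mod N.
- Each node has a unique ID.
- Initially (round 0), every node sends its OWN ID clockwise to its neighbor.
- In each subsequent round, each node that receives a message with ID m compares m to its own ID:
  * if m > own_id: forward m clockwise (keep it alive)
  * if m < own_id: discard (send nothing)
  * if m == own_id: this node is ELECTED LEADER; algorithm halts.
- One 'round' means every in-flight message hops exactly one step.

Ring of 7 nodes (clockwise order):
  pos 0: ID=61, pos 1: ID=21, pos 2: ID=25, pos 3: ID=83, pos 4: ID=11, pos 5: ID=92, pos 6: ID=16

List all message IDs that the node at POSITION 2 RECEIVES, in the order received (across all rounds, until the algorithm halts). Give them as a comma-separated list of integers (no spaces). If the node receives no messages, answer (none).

Round 1: pos1(id21) recv 61: fwd; pos2(id25) recv 21: drop; pos3(id83) recv 25: drop; pos4(id11) recv 83: fwd; pos5(id92) recv 11: drop; pos6(id16) recv 92: fwd; pos0(id61) recv 16: drop
Round 2: pos2(id25) recv 61: fwd; pos5(id92) recv 83: drop; pos0(id61) recv 92: fwd
Round 3: pos3(id83) recv 61: drop; pos1(id21) recv 92: fwd
Round 4: pos2(id25) recv 92: fwd
Round 5: pos3(id83) recv 92: fwd
Round 6: pos4(id11) recv 92: fwd
Round 7: pos5(id92) recv 92: ELECTED

Answer: 21,61,92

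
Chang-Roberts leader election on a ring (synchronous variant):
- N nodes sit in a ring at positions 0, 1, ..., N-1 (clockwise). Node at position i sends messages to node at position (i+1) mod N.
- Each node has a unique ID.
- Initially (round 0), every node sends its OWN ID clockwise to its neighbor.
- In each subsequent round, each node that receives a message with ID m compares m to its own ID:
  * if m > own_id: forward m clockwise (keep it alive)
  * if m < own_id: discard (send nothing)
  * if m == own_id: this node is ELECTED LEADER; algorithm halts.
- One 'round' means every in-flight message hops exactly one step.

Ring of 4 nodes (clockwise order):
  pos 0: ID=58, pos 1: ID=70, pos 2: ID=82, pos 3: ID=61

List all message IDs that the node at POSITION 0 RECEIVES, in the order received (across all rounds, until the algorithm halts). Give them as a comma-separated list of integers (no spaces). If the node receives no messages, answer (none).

Round 1: pos1(id70) recv 58: drop; pos2(id82) recv 70: drop; pos3(id61) recv 82: fwd; pos0(id58) recv 61: fwd
Round 2: pos0(id58) recv 82: fwd; pos1(id70) recv 61: drop
Round 3: pos1(id70) recv 82: fwd
Round 4: pos2(id82) recv 82: ELECTED

Answer: 61,82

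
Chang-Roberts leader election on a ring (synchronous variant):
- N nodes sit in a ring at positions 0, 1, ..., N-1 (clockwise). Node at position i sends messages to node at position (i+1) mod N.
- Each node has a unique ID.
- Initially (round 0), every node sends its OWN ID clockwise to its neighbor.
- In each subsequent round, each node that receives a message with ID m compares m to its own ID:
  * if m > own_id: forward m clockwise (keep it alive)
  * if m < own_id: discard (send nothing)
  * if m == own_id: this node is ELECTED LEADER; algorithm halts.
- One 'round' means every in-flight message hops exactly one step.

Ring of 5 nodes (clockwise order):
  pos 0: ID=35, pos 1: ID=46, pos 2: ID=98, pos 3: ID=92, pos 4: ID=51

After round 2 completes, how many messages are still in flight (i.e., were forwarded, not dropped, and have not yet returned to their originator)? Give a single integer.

Round 1: pos1(id46) recv 35: drop; pos2(id98) recv 46: drop; pos3(id92) recv 98: fwd; pos4(id51) recv 92: fwd; pos0(id35) recv 51: fwd
Round 2: pos4(id51) recv 98: fwd; pos0(id35) recv 92: fwd; pos1(id46) recv 51: fwd
After round 2: 3 messages still in flight

Answer: 3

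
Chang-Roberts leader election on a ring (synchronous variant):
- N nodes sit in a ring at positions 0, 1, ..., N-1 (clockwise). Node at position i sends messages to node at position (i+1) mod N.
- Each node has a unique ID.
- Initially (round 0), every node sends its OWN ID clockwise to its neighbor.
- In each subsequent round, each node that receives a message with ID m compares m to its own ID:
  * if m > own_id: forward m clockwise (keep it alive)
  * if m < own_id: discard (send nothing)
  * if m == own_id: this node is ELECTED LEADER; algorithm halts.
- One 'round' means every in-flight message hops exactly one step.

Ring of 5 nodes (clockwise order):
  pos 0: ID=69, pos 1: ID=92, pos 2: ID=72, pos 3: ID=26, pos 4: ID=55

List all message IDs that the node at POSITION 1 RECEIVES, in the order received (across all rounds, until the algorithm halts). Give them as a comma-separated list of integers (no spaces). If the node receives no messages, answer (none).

Round 1: pos1(id92) recv 69: drop; pos2(id72) recv 92: fwd; pos3(id26) recv 72: fwd; pos4(id55) recv 26: drop; pos0(id69) recv 55: drop
Round 2: pos3(id26) recv 92: fwd; pos4(id55) recv 72: fwd
Round 3: pos4(id55) recv 92: fwd; pos0(id69) recv 72: fwd
Round 4: pos0(id69) recv 92: fwd; pos1(id92) recv 72: drop
Round 5: pos1(id92) recv 92: ELECTED

Answer: 69,72,92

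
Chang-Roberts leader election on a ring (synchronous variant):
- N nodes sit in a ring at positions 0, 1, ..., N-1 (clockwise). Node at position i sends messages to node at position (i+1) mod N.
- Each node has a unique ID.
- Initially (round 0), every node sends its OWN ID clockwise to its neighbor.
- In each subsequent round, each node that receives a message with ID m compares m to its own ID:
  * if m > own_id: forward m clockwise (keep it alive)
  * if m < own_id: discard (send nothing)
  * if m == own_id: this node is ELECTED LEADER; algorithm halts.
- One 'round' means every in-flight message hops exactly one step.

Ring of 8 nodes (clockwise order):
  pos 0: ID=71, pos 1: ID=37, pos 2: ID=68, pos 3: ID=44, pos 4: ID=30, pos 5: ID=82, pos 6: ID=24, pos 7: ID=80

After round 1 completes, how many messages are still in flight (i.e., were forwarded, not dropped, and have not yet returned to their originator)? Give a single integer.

Round 1: pos1(id37) recv 71: fwd; pos2(id68) recv 37: drop; pos3(id44) recv 68: fwd; pos4(id30) recv 44: fwd; pos5(id82) recv 30: drop; pos6(id24) recv 82: fwd; pos7(id80) recv 24: drop; pos0(id71) recv 80: fwd
After round 1: 5 messages still in flight

Answer: 5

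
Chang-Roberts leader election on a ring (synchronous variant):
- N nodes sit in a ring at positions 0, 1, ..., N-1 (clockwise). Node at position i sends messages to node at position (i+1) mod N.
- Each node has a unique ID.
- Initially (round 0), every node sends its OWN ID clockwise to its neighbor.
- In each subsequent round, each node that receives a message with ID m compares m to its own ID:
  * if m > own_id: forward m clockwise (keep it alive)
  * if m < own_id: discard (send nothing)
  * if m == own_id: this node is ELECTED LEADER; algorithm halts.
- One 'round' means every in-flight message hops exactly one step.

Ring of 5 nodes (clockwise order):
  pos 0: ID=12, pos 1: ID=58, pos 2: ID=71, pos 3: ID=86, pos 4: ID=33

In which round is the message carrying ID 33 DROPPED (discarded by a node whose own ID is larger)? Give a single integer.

Round 1: pos1(id58) recv 12: drop; pos2(id71) recv 58: drop; pos3(id86) recv 71: drop; pos4(id33) recv 86: fwd; pos0(id12) recv 33: fwd
Round 2: pos0(id12) recv 86: fwd; pos1(id58) recv 33: drop
Round 3: pos1(id58) recv 86: fwd
Round 4: pos2(id71) recv 86: fwd
Round 5: pos3(id86) recv 86: ELECTED
Message ID 33 originates at pos 4; dropped at pos 1 in round 2

Answer: 2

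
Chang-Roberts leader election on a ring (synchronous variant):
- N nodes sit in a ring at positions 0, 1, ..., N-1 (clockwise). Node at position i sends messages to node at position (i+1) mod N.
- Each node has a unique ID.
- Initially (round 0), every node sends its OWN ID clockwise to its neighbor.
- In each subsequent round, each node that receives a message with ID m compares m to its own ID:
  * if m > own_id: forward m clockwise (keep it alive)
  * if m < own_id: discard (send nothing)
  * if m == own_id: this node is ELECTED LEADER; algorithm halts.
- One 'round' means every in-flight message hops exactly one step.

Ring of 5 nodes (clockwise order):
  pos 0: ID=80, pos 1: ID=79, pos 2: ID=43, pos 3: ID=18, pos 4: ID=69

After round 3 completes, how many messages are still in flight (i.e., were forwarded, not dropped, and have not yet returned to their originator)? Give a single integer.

Answer: 2

Derivation:
Round 1: pos1(id79) recv 80: fwd; pos2(id43) recv 79: fwd; pos3(id18) recv 43: fwd; pos4(id69) recv 18: drop; pos0(id80) recv 69: drop
Round 2: pos2(id43) recv 80: fwd; pos3(id18) recv 79: fwd; pos4(id69) recv 43: drop
Round 3: pos3(id18) recv 80: fwd; pos4(id69) recv 79: fwd
After round 3: 2 messages still in flight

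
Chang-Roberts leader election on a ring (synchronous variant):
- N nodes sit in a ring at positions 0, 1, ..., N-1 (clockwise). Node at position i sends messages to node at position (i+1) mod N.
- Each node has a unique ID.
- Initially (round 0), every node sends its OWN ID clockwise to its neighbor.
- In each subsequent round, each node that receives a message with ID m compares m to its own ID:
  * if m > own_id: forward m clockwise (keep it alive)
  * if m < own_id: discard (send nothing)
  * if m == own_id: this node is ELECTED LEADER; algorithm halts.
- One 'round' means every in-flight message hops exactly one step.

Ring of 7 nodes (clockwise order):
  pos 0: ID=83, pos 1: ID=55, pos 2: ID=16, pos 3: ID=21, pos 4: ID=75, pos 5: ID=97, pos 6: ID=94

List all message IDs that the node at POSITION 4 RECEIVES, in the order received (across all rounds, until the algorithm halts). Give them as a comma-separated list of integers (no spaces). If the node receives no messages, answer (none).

Answer: 21,55,83,94,97

Derivation:
Round 1: pos1(id55) recv 83: fwd; pos2(id16) recv 55: fwd; pos3(id21) recv 16: drop; pos4(id75) recv 21: drop; pos5(id97) recv 75: drop; pos6(id94) recv 97: fwd; pos0(id83) recv 94: fwd
Round 2: pos2(id16) recv 83: fwd; pos3(id21) recv 55: fwd; pos0(id83) recv 97: fwd; pos1(id55) recv 94: fwd
Round 3: pos3(id21) recv 83: fwd; pos4(id75) recv 55: drop; pos1(id55) recv 97: fwd; pos2(id16) recv 94: fwd
Round 4: pos4(id75) recv 83: fwd; pos2(id16) recv 97: fwd; pos3(id21) recv 94: fwd
Round 5: pos5(id97) recv 83: drop; pos3(id21) recv 97: fwd; pos4(id75) recv 94: fwd
Round 6: pos4(id75) recv 97: fwd; pos5(id97) recv 94: drop
Round 7: pos5(id97) recv 97: ELECTED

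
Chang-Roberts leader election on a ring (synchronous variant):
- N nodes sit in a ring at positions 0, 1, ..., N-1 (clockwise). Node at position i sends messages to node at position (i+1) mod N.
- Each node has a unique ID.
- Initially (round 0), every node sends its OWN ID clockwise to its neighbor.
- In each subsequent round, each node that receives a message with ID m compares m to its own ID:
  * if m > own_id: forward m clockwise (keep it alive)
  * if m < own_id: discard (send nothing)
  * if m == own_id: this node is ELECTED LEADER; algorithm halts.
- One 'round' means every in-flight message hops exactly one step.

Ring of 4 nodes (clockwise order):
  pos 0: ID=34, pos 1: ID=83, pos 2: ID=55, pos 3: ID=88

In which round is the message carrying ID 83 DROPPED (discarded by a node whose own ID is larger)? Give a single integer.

Round 1: pos1(id83) recv 34: drop; pos2(id55) recv 83: fwd; pos3(id88) recv 55: drop; pos0(id34) recv 88: fwd
Round 2: pos3(id88) recv 83: drop; pos1(id83) recv 88: fwd
Round 3: pos2(id55) recv 88: fwd
Round 4: pos3(id88) recv 88: ELECTED
Message ID 83 originates at pos 1; dropped at pos 3 in round 2

Answer: 2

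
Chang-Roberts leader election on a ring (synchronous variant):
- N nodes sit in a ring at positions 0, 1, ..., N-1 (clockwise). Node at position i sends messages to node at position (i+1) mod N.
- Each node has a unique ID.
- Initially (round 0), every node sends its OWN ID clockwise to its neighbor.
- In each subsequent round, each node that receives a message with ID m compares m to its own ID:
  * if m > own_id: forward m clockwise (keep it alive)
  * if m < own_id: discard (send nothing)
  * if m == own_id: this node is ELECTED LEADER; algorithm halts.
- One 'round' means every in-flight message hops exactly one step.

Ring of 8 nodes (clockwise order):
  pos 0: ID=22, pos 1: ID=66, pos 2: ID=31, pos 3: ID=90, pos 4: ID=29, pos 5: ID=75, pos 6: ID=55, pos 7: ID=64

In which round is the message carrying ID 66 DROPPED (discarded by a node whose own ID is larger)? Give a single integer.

Answer: 2

Derivation:
Round 1: pos1(id66) recv 22: drop; pos2(id31) recv 66: fwd; pos3(id90) recv 31: drop; pos4(id29) recv 90: fwd; pos5(id75) recv 29: drop; pos6(id55) recv 75: fwd; pos7(id64) recv 55: drop; pos0(id22) recv 64: fwd
Round 2: pos3(id90) recv 66: drop; pos5(id75) recv 90: fwd; pos7(id64) recv 75: fwd; pos1(id66) recv 64: drop
Round 3: pos6(id55) recv 90: fwd; pos0(id22) recv 75: fwd
Round 4: pos7(id64) recv 90: fwd; pos1(id66) recv 75: fwd
Round 5: pos0(id22) recv 90: fwd; pos2(id31) recv 75: fwd
Round 6: pos1(id66) recv 90: fwd; pos3(id90) recv 75: drop
Round 7: pos2(id31) recv 90: fwd
Round 8: pos3(id90) recv 90: ELECTED
Message ID 66 originates at pos 1; dropped at pos 3 in round 2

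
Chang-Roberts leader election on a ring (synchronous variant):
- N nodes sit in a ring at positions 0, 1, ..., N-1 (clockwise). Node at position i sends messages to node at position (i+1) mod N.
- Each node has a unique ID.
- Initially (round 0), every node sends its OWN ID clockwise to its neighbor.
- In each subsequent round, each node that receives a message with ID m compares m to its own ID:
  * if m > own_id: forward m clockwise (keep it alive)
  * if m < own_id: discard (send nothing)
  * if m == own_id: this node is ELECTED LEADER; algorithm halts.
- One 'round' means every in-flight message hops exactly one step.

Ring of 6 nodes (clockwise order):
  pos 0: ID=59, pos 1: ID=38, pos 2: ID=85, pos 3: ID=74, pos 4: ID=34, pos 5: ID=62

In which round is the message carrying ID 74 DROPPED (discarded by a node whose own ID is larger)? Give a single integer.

Round 1: pos1(id38) recv 59: fwd; pos2(id85) recv 38: drop; pos3(id74) recv 85: fwd; pos4(id34) recv 74: fwd; pos5(id62) recv 34: drop; pos0(id59) recv 62: fwd
Round 2: pos2(id85) recv 59: drop; pos4(id34) recv 85: fwd; pos5(id62) recv 74: fwd; pos1(id38) recv 62: fwd
Round 3: pos5(id62) recv 85: fwd; pos0(id59) recv 74: fwd; pos2(id85) recv 62: drop
Round 4: pos0(id59) recv 85: fwd; pos1(id38) recv 74: fwd
Round 5: pos1(id38) recv 85: fwd; pos2(id85) recv 74: drop
Round 6: pos2(id85) recv 85: ELECTED
Message ID 74 originates at pos 3; dropped at pos 2 in round 5

Answer: 5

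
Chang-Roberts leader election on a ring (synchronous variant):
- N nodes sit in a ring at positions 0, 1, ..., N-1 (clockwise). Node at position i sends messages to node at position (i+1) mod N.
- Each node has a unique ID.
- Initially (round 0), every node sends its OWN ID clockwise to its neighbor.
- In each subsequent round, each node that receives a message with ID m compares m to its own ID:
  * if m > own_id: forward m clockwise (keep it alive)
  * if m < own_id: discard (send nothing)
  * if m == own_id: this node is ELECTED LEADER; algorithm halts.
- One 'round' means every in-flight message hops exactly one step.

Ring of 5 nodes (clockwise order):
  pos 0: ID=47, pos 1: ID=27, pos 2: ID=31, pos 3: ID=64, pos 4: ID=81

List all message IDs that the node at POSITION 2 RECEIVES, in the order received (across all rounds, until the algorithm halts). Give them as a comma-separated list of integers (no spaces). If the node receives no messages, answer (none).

Answer: 27,47,81

Derivation:
Round 1: pos1(id27) recv 47: fwd; pos2(id31) recv 27: drop; pos3(id64) recv 31: drop; pos4(id81) recv 64: drop; pos0(id47) recv 81: fwd
Round 2: pos2(id31) recv 47: fwd; pos1(id27) recv 81: fwd
Round 3: pos3(id64) recv 47: drop; pos2(id31) recv 81: fwd
Round 4: pos3(id64) recv 81: fwd
Round 5: pos4(id81) recv 81: ELECTED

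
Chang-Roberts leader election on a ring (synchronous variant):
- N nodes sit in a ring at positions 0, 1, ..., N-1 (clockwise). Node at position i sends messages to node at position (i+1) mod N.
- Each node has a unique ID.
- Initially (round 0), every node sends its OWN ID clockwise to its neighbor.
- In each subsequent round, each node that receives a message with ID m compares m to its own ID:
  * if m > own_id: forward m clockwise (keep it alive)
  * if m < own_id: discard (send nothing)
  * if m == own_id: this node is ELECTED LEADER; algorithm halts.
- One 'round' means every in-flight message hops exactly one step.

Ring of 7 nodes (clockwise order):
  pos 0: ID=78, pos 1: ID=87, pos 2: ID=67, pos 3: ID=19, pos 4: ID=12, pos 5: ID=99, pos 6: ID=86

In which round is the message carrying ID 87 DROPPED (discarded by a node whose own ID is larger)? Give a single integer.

Round 1: pos1(id87) recv 78: drop; pos2(id67) recv 87: fwd; pos3(id19) recv 67: fwd; pos4(id12) recv 19: fwd; pos5(id99) recv 12: drop; pos6(id86) recv 99: fwd; pos0(id78) recv 86: fwd
Round 2: pos3(id19) recv 87: fwd; pos4(id12) recv 67: fwd; pos5(id99) recv 19: drop; pos0(id78) recv 99: fwd; pos1(id87) recv 86: drop
Round 3: pos4(id12) recv 87: fwd; pos5(id99) recv 67: drop; pos1(id87) recv 99: fwd
Round 4: pos5(id99) recv 87: drop; pos2(id67) recv 99: fwd
Round 5: pos3(id19) recv 99: fwd
Round 6: pos4(id12) recv 99: fwd
Round 7: pos5(id99) recv 99: ELECTED
Message ID 87 originates at pos 1; dropped at pos 5 in round 4

Answer: 4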